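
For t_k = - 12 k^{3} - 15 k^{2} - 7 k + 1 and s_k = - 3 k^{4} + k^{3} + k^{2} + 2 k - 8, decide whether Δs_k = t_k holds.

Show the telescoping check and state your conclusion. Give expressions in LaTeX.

s_(k+1) = 2*k - 3*(k + 1)**4 + (k + 1)**3 + (k + 1)**2 - 6
s_(k+1) − s_k = -12*k**3 - 15*k**2 - 7*k + 1
(s_(k+1) − s_k) − t_k = 0

Valid: the claim telescopes to t_k.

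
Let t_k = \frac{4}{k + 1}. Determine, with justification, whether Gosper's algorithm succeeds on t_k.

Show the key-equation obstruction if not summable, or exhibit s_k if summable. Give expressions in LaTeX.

No — key equation has no polynomial f.

The ratio is (k + 1)/(k + 2).
Factor: A=k + 1; B=k + 2; C=1.
Need (k + 1)·f(k+1) − (k + 1)·f(k) = 1.
From deg A=1, deg B=1, deg C=0: d=0.
Write f(k) = c0. Then LHS − RHS = -1, requiring -1 = 0: contradictory. No certificate.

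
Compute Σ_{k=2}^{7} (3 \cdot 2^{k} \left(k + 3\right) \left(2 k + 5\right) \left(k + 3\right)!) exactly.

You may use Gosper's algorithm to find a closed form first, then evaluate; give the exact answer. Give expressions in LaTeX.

Σ = 275904917280

Compute t_(k+1)/t_k: get (k + 4)**2*(4*k + 14)/((k + 3)*(2*k + 5)).
Take A(k)=2*k + 8, B(k)=1, C(k)=k**2 + 11*k/2 + 15/2.
Key eq: (2*k + 8)·f(k+1) = (1)·f(k) + (k**2 + 11*k/2 + 15/2).
Degrees (1,0,2) ⇒ d ≤ 1.
A polynomial solution: f(k) = (k + 1)/2.
Certificate R = B(k−1)f/C = (k + 1)/((k + 3)*(2*k + 5)) gives s_k = 3*2**k*(k + 1)*factorial(k + 3).
Δs = 3*2**k*(k + 3)*(2*k + 5)*factorial(k + 3), as required.
Evaluate s at k=8 and k=2: 275904921600 and 4320; difference 275904917280.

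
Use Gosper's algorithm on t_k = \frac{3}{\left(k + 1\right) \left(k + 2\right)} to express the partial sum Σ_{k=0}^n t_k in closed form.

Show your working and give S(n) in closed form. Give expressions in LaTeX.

S(n) = \frac{3 \left(n + 1\right)}{n + 2}

t_(k+1)/t_k = (k + 1)/(k + 3).
Take A(k)=k + 1, B(k)=k + 3, C(k)=1.
Solve (k + 1)·f(k+1) − (k + 2)·f(k) = 1.
Bound: deg f ≤ 1.
Match coefficients ⇒ f(k) = k.
Get s_k = R·t_k = 3*k/(k + 1) with R(k) = B(k−1)f(k)/C(k) = k*(k + 2).
Δs = 3/(k**2 + 3*k + 2), as required.
s_(n+1) = 3*(n + 1)/(n + 2) and s_(0) = 0, so S(n) = 3*(n + 1)/(n + 2).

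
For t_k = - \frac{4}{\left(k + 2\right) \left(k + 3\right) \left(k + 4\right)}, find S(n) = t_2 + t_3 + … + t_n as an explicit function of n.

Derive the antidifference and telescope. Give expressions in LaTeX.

S(n) = \frac{- n^{2} - 7 n + 8}{10 \left(n^{2} + 7 n + 12\right)}

The ratio is (k + 2)/(k + 5).
Take A(k)=k + 2, B(k)=k + 5, C(k)=1.
Set up (k + 2)·f(k+1) − (k + 4)·f(k) − (1) = 0.
Degrees (1,1,0) ⇒ d ≤ 2.
Coefficient equations give f(k) = k*(k + 5)/12.
Certificate R = B(k−1)f/C = k*(k + 4)*(k + 5)/12 gives s_k = k*(-k - 5)/(3*(k + 2)*(k + 3)).
Verify: -4/(k**3 + 9*k**2 + 26*k + 24) matches t_k.
Evaluate: s_(n+1) = (-n**2 - 7*n - 6)/(3*(n**2 + 7*n + 12)); subtract s_(2) = -7/30 ⇒ S(n) = (-n**2 - 7*n + 8)/(10*(n**2 + 7*n + 12)).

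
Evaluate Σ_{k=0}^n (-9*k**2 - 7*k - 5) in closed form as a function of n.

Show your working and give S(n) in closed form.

S(n) = -3*n**3 - 8*n**2 - 10*n - 5

r(k) = (9*k**2 + 25*k + 21)/(9*k**2 + 7*k + 5) after simplifying.
A = 1, B = 1, C = k**2 + 7*k/9 + 5/9.
Key eq: (1)·f(k+1) = (1)·f(k) + (k**2 + 7*k/9 + 5/9).
From deg A=0, deg B=0, deg C=2: d=3.
A polynomial solution: f(k) = k*(3*k**2 - k + 3)/9.
Get s_k = R·t_k = k*(-3*k**2 + k - 3) with R(k) = B(k−1)f(k)/C(k) = k*(3*k**2 - k + 3)/(9*k**2 + 7*k + 5).
Check: Δs_k = -9*k**2 - 7*k - 5. ✓
Σ_(k=0)^n t_k = s_(n+1) − s_(0) = (-3*n**3 - 8*n**2 - 10*n - 5) − (0), i.e. -3*n**3 - 8*n**2 - 10*n - 5.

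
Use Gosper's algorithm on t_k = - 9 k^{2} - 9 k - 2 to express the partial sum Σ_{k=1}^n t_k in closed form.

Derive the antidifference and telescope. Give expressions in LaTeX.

t_(k+1)/t_k = (9*k**2 + 27*k + 20)/(9*k**2 + 9*k + 2).
Factor: A=1; B=1; C=k**2 + k + 2/9.
Set up (1)·f(k+1) − (1)·f(k) − (k**2 + k + 2/9) = 0.
d = 3 from the (0,0,2) case.
Solve for f: f(k) = k*(3*k**2 - 1)/9 (degree 3 ≤ 3).
Then R = B(k−1)f/C = k*(3*k**2 - 1)/((3*k + 1)*(3*k + 2)), so s_k = R(k)·t_k = -3*k**3 + k.
Check: Δs_k = -9*k**2 - 9*k - 2. ✓
s_(n+1) = -3*n**3 - 9*n**2 - 8*n - 2 and s_(1) = -2, so S(n) = n*(-3*n**2 - 9*n - 8).

S(n) = n \left(- 3 n^{2} - 9 n - 8\right)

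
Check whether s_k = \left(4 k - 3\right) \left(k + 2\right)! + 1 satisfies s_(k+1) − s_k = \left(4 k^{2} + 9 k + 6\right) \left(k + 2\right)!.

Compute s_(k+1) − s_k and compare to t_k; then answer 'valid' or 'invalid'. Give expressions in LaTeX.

valid (s_(k+1) − s_k reduces to t_k)

s_(k+1) = (4*k + 1)*factorial(k + 3) + 1
s_(k+1) − s_k = (4*k**2 + 9*k + 6)*factorial(k + 2)
(s_(k+1) − s_k) − t_k = 0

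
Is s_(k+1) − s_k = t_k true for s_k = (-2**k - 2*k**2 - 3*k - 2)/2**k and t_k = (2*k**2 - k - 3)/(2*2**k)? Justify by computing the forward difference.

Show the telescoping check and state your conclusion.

s_(k+1) = (-2*2**k - 2*k**2 - 7*k - 7)/(2*2**k)
s_(k+1) − s_k = (2*k**2 - k - 3)/(2*2**k)
(s_(k+1) − s_k) − t_k = 0

valid (s_(k+1) − s_k reduces to t_k)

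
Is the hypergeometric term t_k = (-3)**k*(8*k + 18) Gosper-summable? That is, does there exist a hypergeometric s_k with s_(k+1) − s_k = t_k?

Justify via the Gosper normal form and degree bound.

r(k) = 3*(-4*k - 13)/(4*k + 9) after simplifying.
Factor: A=-3; B=1; C=k + 9/4.
Key eq: (-3)·f(k+1) = (1)·f(k) + (k + 9/4).
From deg A=0, deg B=0, deg C=1: d=1.
Solving with deg f ≤ 1: f(k) = -(2*k + 3)/8.
Certificate R = B(k−1)f/C = -(2*k + 3)/(2*(4*k + 9)) gives s_k = (-3)**k*(-2*k - 3).
Verify: (-3)**k*(8*k + 18) matches t_k.

Yes. s_k = (-3)**k*(-2*k - 3).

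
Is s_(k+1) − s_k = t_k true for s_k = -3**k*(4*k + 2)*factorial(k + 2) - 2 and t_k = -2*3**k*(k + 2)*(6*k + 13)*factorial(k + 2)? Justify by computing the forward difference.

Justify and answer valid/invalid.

s_(k+1) = -3**(k + 1)*(4*k + 6)*factorial(k + 3) - 2
s_(k+1) − s_k = -2*3**k*(k + 2)*(6*k + 13)*factorial(k + 2)
(s_(k+1) − s_k) − t_k = 0

Valid — Δs_k = t_k.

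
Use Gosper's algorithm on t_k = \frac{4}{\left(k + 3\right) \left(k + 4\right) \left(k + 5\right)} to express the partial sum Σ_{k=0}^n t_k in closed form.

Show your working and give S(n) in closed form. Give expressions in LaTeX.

S(n) = \frac{n^{2} + 9 n + 8}{6 \left(n^{2} + 9 n + 20\right)}

Step 1: r(k) = (k + 3)/(k + 6).
Factor: A=k + 3; B=k + 6; C=1.
Solve (k + 3)·f(k+1) − (k + 5)·f(k) = 1.
Bound: deg f ≤ 2.
A polynomial solution: f(k) = k*(k + 7)/24.
Certificate R = B(k−1)f/C = k*(k + 5)*(k + 7)/24 gives s_k = k*(k + 7)/(6*(k + 3)*(k + 4)).
Verify: 4/(k**3 + 12*k**2 + 47*k + 60) matches t_k.
Telescope: S(n) = s_(n+1) − s_(0) = (n**2 + 9*n + 8)/(6*(n**2 + 9*n + 20)) − (0) = (n**2 + 9*n + 8)/(6*(n**2 + 9*n + 20)).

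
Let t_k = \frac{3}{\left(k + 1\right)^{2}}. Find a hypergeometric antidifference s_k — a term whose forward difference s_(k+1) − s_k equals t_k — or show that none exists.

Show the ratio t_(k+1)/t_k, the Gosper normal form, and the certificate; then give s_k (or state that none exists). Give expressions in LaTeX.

none — t_k is not Gosper-summable

t_(k+1)/t_k = (k + 1)**2/(k + 2)**2.
Take A(k)=k**2 + 2*k + 1, B(k)=k**2 + 4*k + 4, C(k)=1.
f must satisfy (k**2 + 2*k + 1)·f(k+1) − (k**2 + 2*k + 1)·f(k) = 1.
deg f ≤ 0 (via 2,2,0).
Put f(k) = c0: A·f(k+1) − B(k−1)·f(k) − C = -1; need -1 = 0 — inconsistent ⇒ no f, not summable.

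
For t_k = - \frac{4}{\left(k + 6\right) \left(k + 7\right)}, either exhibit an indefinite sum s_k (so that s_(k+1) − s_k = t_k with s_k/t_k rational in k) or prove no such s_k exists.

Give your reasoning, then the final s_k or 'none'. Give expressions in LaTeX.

Ratio r(k) = (k + 6)/(k + 8).
A = k + 6, B = k + 8, C = 1.
f must satisfy (k + 6)·f(k+1) − (k + 7)·f(k) = 1.
deg f ≤ 1 (via 1,1,0).
Solve for f: f(k) = k/6 (degree 1 ≤ 1).
R(k) = B(k−1)·f(k)/C(k) = k*(k + 7)/6; s_k = R·t_k = -2*k/(3*k + 18).
Check: Δs_k = -4/(k**2 + 13*k + 42). ✓

s_k = - \frac{2 k}{3 k + 18}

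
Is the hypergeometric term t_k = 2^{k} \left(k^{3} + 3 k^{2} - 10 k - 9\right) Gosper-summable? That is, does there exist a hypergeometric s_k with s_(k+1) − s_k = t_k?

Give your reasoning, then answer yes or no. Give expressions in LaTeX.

Yes. s_k = 2^{k} \left(k^{3} - 3 k^{2} - 4 k + 3\right).

Step 1: r(k) = 2*(k**3 + 6*k**2 - k - 15)/(k**3 + 3*k**2 - 10*k - 9).
Normal form (A,B,C) = (2, 1, k**3 + 3*k**2 - 10*k - 9).
Need (2)·f(k+1) − (1)·f(k) = k**3 + 3*k**2 - 10*k - 9.
From deg A=0, deg B=0, deg C=3: d=3.
Solving with deg f ≤ 3: f(k) = k**3 - 3*k**2 - 4*k + 3.
Get s_k = R·t_k = 2**k*(k**3 - 3*k**2 - 4*k + 3) with R(k) = B(k−1)f(k)/C(k) = (k**3 - 3*k**2 - 4*k + 3)/(k**3 + 3*k**2 - 10*k - 9).
Check: Δs_k = 2**k*(k**3 + 3*k**2 - 10*k - 9). ✓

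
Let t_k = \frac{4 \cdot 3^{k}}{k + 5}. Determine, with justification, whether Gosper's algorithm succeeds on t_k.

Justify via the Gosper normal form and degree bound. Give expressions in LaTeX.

t_(k+1)/t_k = 3*(k + 5)/(k + 6).
So A=3*k + 15 and B=k + 6, with C=1.
Key eq: (3*k + 15)·f(k+1) = (k + 5)·f(k) + (1).
deg f ≤ -1 (via 1,1,0).
d = -1 < 0 ⇒ no nonzero polynomial f; not summable.

No. Not Gosper-summable.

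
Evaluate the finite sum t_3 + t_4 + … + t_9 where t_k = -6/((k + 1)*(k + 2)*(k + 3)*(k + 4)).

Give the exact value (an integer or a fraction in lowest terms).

The ratio is (k + 1)/(k + 5).
Take A(k)=k + 1, B(k)=k + 5, C(k)=1.
Need (k + 1)·f(k+1) − (k + 4)·f(k) = 1.
d = 3 from the (1,1,0) case.
Match coefficients ⇒ f(k) = k*(k**2 + 6*k + 11)/18.
So s_k = (B(k−1)f/C)·t_k = (k*(k + 4)*(k**2 + 6*k + 11)/18)·t_k = k*(-k**2 - 6*k - 11)/(3*(k + 1)*(k + 2)*(k + 3)).
Δs = -6/(k**4 + 10*k**3 + 35*k**2 + 50*k + 24), as required.
Telescoping: Σ = s_(10) − s_(3) = -95/286 − (-19/60) = -133/8580.

Σ = -133/8580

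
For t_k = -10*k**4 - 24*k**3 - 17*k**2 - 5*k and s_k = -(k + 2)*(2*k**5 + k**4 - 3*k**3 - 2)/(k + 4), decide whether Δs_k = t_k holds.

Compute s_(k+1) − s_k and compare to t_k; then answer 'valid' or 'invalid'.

s_(k+1) = -(k + 3)*(2*(k + 1)**5 + (k + 1)**4 - 3*(k + 1)**3 - 2)/(k + 5)
s_(k+1) − s_k = (-10*k**6 - 98*k**5 - 307*k**4 - 406*k**3 - 239*k**2 - 60*k + 4)/(k**2 + 9*k + 20)
(s_(k+1) − s_k) − t_k = 2*(8*k**5 + 63*k**4 + 116*k**3 + 73*k**2 + 20*k + 2)/(k**2 + 9*k + 20)

Invalid: residual 2*(8*k**5 + 63*k**4 + 116*k**3 + 73*k**2 + 20*k + 2)/(k**2 + 9*k + 20) ≠ 0.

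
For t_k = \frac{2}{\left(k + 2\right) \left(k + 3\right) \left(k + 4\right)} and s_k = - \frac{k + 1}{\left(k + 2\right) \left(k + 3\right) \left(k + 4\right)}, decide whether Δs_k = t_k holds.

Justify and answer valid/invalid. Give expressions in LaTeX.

s_(k+1) = (-k - 2)/((k + 3)*(k + 4)*(k + 5))
s_(k+1) − s_k = (2*k + 1)/(k**4 + 14*k**3 + 71*k**2 + 154*k + 120)
(s_(k+1) − s_k) − t_k = -9/(k**4 + 14*k**3 + 71*k**2 + 154*k + 120)

Invalid: residual - \frac{9}{k^{4} + 14 k^{3} + 71 k^{2} + 154 k + 120} ≠ 0.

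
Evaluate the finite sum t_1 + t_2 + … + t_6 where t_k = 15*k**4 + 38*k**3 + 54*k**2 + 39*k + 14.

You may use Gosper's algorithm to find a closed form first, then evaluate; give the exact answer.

Σ = 56700

Step 1: r(k) = (15*k**4 + 98*k**3 + 258*k**2 + 321*k + 160)/(15*k**4 + 38*k**3 + 54*k**2 + 39*k + 14).
Normal form (A,B,C) = (1, 1, k**4 + 38*k**3/15 + 18*k**2/5 + 13*k/5 + 14/15).
Key eq: (1)·f(k+1) = (1)·f(k) + (k**4 + 38*k**3/15 + 18*k**2/5 + 13*k/5 + 14/15).
From deg A=0, deg B=0, deg C=4: d=5.
Coefficient equations give f(k) = k*(3*k**4 + 2*k**3 + 4*k**2 + 2*k + 3)/15.
Certificate R = B(k−1)f/C = k*(3*k**4 + 2*k**3 + 4*k**2 + 2*k + 3)/(15*k**4 + 38*k**3 + 54*k**2 + 39*k + 14) gives s_k = k*(3*k**4 + 2*k**3 + 4*k**2 + 2*k + 3).
Check: Δs_k = 15*k**4 + 38*k**3 + 54*k**2 + 39*k + 14. ✓
Telescoping: Σ = s_(7) − s_(1) = 56714 − (14) = 56700.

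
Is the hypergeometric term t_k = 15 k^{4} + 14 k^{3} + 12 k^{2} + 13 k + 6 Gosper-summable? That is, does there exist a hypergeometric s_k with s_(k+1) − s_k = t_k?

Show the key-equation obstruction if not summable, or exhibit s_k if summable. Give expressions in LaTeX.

Yes. s_k = k \left(3 k^{4} - 4 k^{3} + 2 k^{2} + 4 k + 1\right).

Compute t_(k+1)/t_k: get (15*k**4 + 74*k**3 + 144*k**2 + 139*k + 60)/(15*k**4 + 14*k**3 + 12*k**2 + 13*k + 6).
Take A(k)=1, B(k)=1, C(k)=k**4 + 14*k**3/15 + 4*k**2/5 + 13*k/15 + 2/5.
Key eq: (1)·f(k+1) = (1)·f(k) + (k**4 + 14*k**3/15 + 4*k**2/5 + 13*k/15 + 2/5).
From deg A=0, deg B=0, deg C=4: d=5.
A polynomial solution: f(k) = k*(3*k**4 - 4*k**3 + 2*k**2 + 4*k + 1)/15.
Certificate R = B(k−1)f/C = k*(3*k**4 - 4*k**3 + 2*k**2 + 4*k + 1)/(15*k**4 + 14*k**3 + 12*k**2 + 13*k + 6) gives s_k = k*(3*k**4 - 4*k**3 + 2*k**2 + 4*k + 1).
Check: Δs_k = 15*k**4 + 14*k**3 + 12*k**2 + 13*k + 6. ✓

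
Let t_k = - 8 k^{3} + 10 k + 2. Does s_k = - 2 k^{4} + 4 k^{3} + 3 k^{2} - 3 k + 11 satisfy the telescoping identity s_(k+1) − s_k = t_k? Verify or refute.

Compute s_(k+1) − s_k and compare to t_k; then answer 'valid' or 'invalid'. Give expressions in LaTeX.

s_(k+1) = -2*k**4 - 4*k**3 + 3*k**2 + 7*k + 13
s_(k+1) − s_k = -8*k**3 + 10*k + 2
(s_(k+1) − s_k) − t_k = 0

Valid — Δs_k = t_k.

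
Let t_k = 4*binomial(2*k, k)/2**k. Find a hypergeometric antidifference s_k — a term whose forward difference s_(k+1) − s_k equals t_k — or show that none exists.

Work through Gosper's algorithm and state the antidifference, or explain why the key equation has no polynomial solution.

none — t_k is not Gosper-summable

t_(k+1)/t_k = (2*k + 1)/(k + 1).
Normal form (A,B,C) = (2*k + 1, k + 1, 1).
f must satisfy (2*k + 1)·f(k+1) − (k)·f(k) = 1.
Degrees (1,1,0) ⇒ d ≤ -1.
d = -1 < 0 ⇒ no nonzero polynomial f; not summable.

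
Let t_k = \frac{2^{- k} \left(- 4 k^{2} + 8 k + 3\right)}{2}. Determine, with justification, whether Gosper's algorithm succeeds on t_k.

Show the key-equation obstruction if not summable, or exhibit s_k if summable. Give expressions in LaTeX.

r(k) = (4*k**2 - 7)/(2*(4*k**2 - 8*k - 3)) after simplifying.
Normal form (A,B,C) = (1/2, 1, k**2 - 2*k - 3/4).
Need (1/2)·f(k+1) − (1)·f(k) = k**2 - 2*k - 3/4.
Bound: deg f ≤ 2.
A polynomial solution: f(k) = -(4*k**2 + 1)/2.
Get s_k = R·t_k = (4*k**2 + 1)/2**k with R(k) = B(k−1)f(k)/C(k) = -2*(4*k**2 + 1)/(4*k**2 - 8*k - 3).
s_(k+1) − s_k = (-4*k**2 + 8*k + 3)/(2*2**k) = t_k.

Yes. s_k = 2^{- k} \left(4 k^{2} + 1\right).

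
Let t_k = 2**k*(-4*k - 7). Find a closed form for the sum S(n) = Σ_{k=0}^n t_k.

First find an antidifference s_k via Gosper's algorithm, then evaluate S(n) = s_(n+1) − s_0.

Step 1: r(k) = 2*(4*k + 11)/(4*k + 7).
Gosper form: A/B · C(k+1)/C(k) with A=2, B=1, C=k + 7/4.
Need (2)·f(k+1) − (1)·f(k) = k + 7/4.
Bound: deg f ≤ 1.
Solve for f: f(k) = (4*k - 1)/4 (degree 1 ≤ 1).
So s_k = (B(k−1)f/C)·t_k = ((4*k - 1)/(4*k + 7))·t_k = 2**k*(1 - 4*k).
Check: Δs_k = 2**k*(-4*k - 7). ✓
Evaluate: s_(n+1) = 2**(n + 1)*(-4*n - 3); subtract s_(0) = 1 ⇒ S(n) = -8*2**n*n - 6*2**n - 1.

S(n) = -8*2**n*n - 6*2**n - 1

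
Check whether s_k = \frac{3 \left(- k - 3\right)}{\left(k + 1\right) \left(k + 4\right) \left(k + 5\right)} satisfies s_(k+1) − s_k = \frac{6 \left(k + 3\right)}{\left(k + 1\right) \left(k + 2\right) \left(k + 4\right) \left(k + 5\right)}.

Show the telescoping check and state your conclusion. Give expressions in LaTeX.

Invalid: residual \frac{6 \left(- 3 k - 8\right)}{k^{5} + 18 k^{4} + 121 k^{3} + 372 k^{2} + 508 k + 240} ≠ 0.

s_(k+1) = 3*(-k - 4)/((k + 2)*(k + 5)*(k + 6))
s_(k+1) − s_k = 6*(k**2 + 6*k + 10)/(k**5 + 18*k**4 + 121*k**3 + 372*k**2 + 508*k + 240)
(s_(k+1) − s_k) − t_k = 6*(-3*k - 8)/(k**5 + 18*k**4 + 121*k**3 + 372*k**2 + 508*k + 240)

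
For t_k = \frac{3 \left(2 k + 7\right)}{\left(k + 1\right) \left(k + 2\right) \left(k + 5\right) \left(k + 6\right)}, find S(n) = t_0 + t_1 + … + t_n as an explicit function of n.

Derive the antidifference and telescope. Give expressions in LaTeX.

t_(k+1)/t_k = (k + 1)*(k + 5)*(2*k + 9)/((k + 3)*(k + 7)*(2*k + 7)).
Factor: A=k + 1; B=k + 7; C=k**3 + 21*k**2/2 + 73*k/2 + 42.
f must satisfy (k + 1)·f(k+1) − (k + 6)·f(k) = k**3 + 21*k**2/2 + 73*k/2 + 42.
Bound: deg f ≤ 5.
Coefficient equations give f(k) = k*(k + 2)*(k + 3)*(k + 4)*(k + 6)/10.
Certificate R = B(k−1)f/C = k*(k + 2)*(k + 6)**2/(5*(2*k + 7)) gives s_k = 3*k*(k + 6)/(5*(k**2 + 6*k + 5)).
s_(k+1) − s_k = 3*(2*k + 7)/(k**4 + 14*k**3 + 65*k**2 + 112*k + 60) = t_k.
Σ_(k=0)^n t_k = s_(n+1) − s_(0) = (3*(n**2 + 8*n + 7)/(5*(n**2 + 8*n + 12))) − (0), i.e. 3*(n**2 + 8*n + 7)/(5*(n**2 + 8*n + 12)).

S(n) = \frac{3 \left(n^{2} + 8 n + 7\right)}{5 \left(n^{2} + 8 n + 12\right)}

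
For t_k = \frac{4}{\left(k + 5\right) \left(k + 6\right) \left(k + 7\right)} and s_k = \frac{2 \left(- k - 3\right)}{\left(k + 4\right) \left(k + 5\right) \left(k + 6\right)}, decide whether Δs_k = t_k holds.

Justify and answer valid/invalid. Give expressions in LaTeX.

Invalid: residual - \frac{6}{k^{4} + 22 k^{3} + 179 k^{2} + 638 k + 840} ≠ 0.

s_(k+1) = 2*(-k - 4)/((k + 5)*(k + 6)*(k + 7))
s_(k+1) − s_k = 2*(2*k + 5)/(k**4 + 22*k**3 + 179*k**2 + 638*k + 840)
(s_(k+1) − s_k) − t_k = -6/(k**4 + 22*k**3 + 179*k**2 + 638*k + 840)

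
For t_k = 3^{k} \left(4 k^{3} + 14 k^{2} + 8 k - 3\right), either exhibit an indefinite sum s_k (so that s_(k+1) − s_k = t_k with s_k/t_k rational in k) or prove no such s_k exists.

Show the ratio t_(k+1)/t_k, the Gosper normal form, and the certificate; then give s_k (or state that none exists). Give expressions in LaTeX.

Step 1: r(k) = 3*(4*k**3 + 26*k**2 + 48*k + 23)/(4*k**3 + 14*k**2 + 8*k - 3).
So A=3 and B=1, with C=k**3 + 7*k**2/2 + 2*k - 3/4.
Set up (3)·f(k+1) − (1)·f(k) − (k**3 + 7*k**2/2 + 2*k - 3/4) = 0.
Degrees (0,0,3) ⇒ d ≤ 3.
Solving with deg f ≤ 3: f(k) = (2*k**3 - 2*k**2 + k - 3)/4.
Certificate R = B(k−1)f/C = (2*k**3 - 2*k**2 + k - 3)/(4*k**3 + 14*k**2 + 8*k - 3) gives s_k = 3**k*(2*k**3 - 2*k**2 + k - 3).
Verify: 3**k*(4*k**3 + 14*k**2 + 8*k - 3) matches t_k.

s_k = 3^{k} \left(2 k^{3} - 2 k^{2} + k - 3\right)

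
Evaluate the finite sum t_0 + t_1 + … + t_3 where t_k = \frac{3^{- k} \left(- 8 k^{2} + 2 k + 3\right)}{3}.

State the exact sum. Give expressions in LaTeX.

Compute t_(k+1)/t_k: get (8*k**2 + 14*k + 3)/(3*(8*k**2 - 2*k - 3)).
A = 1/3, B = 1, C = k**2 - k/4 - 3/8.
Set up (1/3)·f(k+1) − (1)·f(k) − (k**2 - k/4 - 3/8) = 0.
Degrees (0,0,2) ⇒ d ≤ 2.
Solving with deg f ≤ 2: f(k) = -3*(4*k**2 + 3*k + 2)/8.
So s_k = (B(k−1)f/C)·t_k = (-3*(4*k**2 + 3*k + 2)/((2*k + 1)*(4*k - 3)))·t_k = (4*k**2 + 3*k + 2)/3**k.
Δs = (-8*k**2 + 2*k + 3)/(3*3**k), as required.
Telescoping: Σ = s_(4) − s_(0) = 26/27 − (2) = -28/27.

Σ = -28/27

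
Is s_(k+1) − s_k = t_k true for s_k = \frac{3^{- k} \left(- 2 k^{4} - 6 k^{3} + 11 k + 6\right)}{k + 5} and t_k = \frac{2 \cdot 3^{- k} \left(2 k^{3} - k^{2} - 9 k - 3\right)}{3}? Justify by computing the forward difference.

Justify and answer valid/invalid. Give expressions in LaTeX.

Invalid: residual \frac{3^{- k} \left(- 4 k^{4} - 24 k^{3} + 22 k^{2} + 108 k + 39\right)}{k^{2} + 11 k + 30} ≠ 0.

s_(k+1) = (11*k - 2*(k + 1)**4 - 6*(k + 1)**3 + 17)/(3*3**k*(k + 6))
s_(k+1) − s_k = (4*k**5 + 30*k**4 + 8*k**3 - 198*k**2 - 282*k - 63)/(3*3**k*(k**2 + 11*k + 30))
(s_(k+1) − s_k) − t_k = (-4*k**4 - 24*k**3 + 22*k**2 + 108*k + 39)/(3**k*(k**2 + 11*k + 30))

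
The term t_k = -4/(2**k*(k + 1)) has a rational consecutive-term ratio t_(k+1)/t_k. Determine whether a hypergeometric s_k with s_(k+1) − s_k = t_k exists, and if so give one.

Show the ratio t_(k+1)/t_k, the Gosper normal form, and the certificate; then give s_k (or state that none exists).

The ratio is (k + 1)/(2*(k + 2)).
Normal form (A,B,C) = (k/2 + 1/2, k + 2, 1).
Set up (k/2 + 1/2)·f(k+1) − (k + 1)·f(k) − (1) = 0.
Degrees (1,1,0) ⇒ d ≤ -1.
Bound -1 < 0, so the key equation has no polynomial solution.

no hypergeometric antidifference exists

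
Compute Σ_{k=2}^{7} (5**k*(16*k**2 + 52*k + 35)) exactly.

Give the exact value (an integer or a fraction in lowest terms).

Step 1: r(k) = 5*(16*k**2 + 84*k + 103)/(16*k**2 + 52*k + 35).
So A=5 and B=1, with C=k**2 + 13*k/4 + 35/16.
f must satisfy (5)·f(k+1) − (1)·f(k) = k**2 + 13*k/4 + 35/16.
Bound: deg f ≤ 2.
A polynomial solution: f(k) = k*(4*k + 3)/16.
Certificate R = B(k−1)f/C = k*(4*k + 3)/(16*k**2 + 52*k + 35) gives s_k = 5**k*k*(4*k + 3).
Verify: 5**k*(16*k**2 + 52*k + 35) matches t_k.
Σ_(k=2)^(7) t_k = s_(8) − s_(2) = 109375000 − (550) = 109374450.

Σ = 109374450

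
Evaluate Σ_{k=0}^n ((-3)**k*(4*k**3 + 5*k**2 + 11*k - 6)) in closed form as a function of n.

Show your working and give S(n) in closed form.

S(n) = 3*(-3)**n*n**3 + 6*(-3)**n*n**2 + 9*(-3)**n*n - 3*(-3)**n - 3

Ratio r(k) = 3*(-4*k**3 - 17*k**2 - 33*k - 14)/(4*k**3 + 5*k**2 + 11*k - 6).
Factor: A=-3; B=1; C=k**3 + 5*k**2/4 + 11*k/4 - 3/2.
Need (-3)·f(k+1) − (1)·f(k) = k**3 + 5*k**2/4 + 11*k/4 - 3/2.
Degrees (0,0,3) ⇒ d ≤ 3.
Solving with deg f ≤ 3: f(k) = -(k**3 - k**2 + 2*k - 3)/4.
So s_k = (B(k−1)f/C)·t_k = (-(k**3 - k**2 + 2*k - 3)/(4*k**3 + 5*k**2 + 11*k - 6))·t_k = (-3)**k*(-k**3 + k**2 - 2*k + 3).
s_(k+1) − s_k = (-3)**k*(4*k**3 + 5*k**2 + 11*k - 6) = t_k.
Telescope: S(n) = s_(n+1) − s_(0) = (-3)**(n + 1)*(-n**3 - 2*n**2 - 3*n + 1) − (3) = 3*(-3)**n*n**3 + 6*(-3)**n*n**2 + 9*(-3)**n*n - 3*(-3)**n - 3.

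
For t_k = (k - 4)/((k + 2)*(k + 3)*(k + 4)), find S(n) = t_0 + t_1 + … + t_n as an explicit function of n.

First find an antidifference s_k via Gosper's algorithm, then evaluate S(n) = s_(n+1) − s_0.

r(k) = (k - 3)*(k + 2)/((k - 4)*(k + 5)) after simplifying.
Factor: A=k + 2; B=k + 5; C=k - 4.
Need (k + 2)·f(k+1) − (k + 4)·f(k) = k - 4.
deg f ≤ 2 (via 1,1,1).
A polynomial solution: f(k) = -k*(k + 11)/6.
Get s_k = R·t_k = k*(-k - 11)/(6*(k + 2)*(k + 3)) with R(k) = B(k−1)f(k)/C(k) = -k*(k + 4)*(k + 11)/(6*(k - 4)).
Check: Δs_k = (k - 4)/(k**3 + 9*k**2 + 26*k + 24). ✓
Evaluate: s_(n+1) = (-n**2 - 13*n - 12)/(6*(n**2 + 7*n + 12)); subtract s_(0) = 0 ⇒ S(n) = (-n**2 - 13*n - 12)/(6*(n**2 + 7*n + 12)).

S(n) = (-n**2 - 13*n - 12)/(6*(n**2 + 7*n + 12))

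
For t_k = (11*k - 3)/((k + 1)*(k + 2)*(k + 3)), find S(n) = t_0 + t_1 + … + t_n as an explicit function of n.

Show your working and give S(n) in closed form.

The ratio is (k + 1)*(11*k + 8)/((k + 4)*(11*k - 3)).
So A=k + 1 and B=k + 4, with C=k - 3/11.
Key eq: (k + 1)·f(k+1) = (k + 3)·f(k) + (k - 3/11).
From deg A=1, deg B=1, deg C=1: d=2.
A polynomial solution: f(k) = k*(2*k - 5)/11.
Certificate R = B(k−1)f/C = k*(k + 3)*(2*k - 5)/(11*k - 3) gives s_k = k*(2*k - 5)/((k + 1)*(k + 2)).
Verify: (11*k - 3)/(k**3 + 6*k**2 + 11*k + 6) matches t_k.
Σ_(k=0)^n t_k = s_(n+1) − s_(0) = ((2*n**2 - n - 3)/(n**2 + 5*n + 6)) − (0), i.e. (2*n**2 - n - 3)/(n**2 + 5*n + 6).

S(n) = (2*n**2 - n - 3)/(n**2 + 5*n + 6)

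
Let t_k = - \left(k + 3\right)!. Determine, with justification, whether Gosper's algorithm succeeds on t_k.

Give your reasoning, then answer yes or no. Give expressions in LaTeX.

Compute t_(k+1)/t_k: get k + 4.
Gosper form: A/B · C(k+1)/C(k) with A=k + 4, B=1, C=1.
Solve (k + 4)·f(k+1) − (1)·f(k) = 1.
From deg A=1, deg B=0, deg C=0: d=-1.
deg f ≤ -1 is impossible — no certificate.

No. Not Gosper-summable.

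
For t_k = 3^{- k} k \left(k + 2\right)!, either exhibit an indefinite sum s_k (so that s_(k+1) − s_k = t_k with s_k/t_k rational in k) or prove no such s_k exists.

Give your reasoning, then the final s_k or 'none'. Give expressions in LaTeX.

s_k = 3^{1 - k} \left(k + 2\right)!

Compute t_(k+1)/t_k: get (k + 1)*(k + 3)/(3*k).
Gosper form: A/B · C(k+1)/C(k) with A=k/3 + 1, B=1, C=k.
Need (k/3 + 1)·f(k+1) − (1)·f(k) = k.
Bound: deg f ≤ 0.
A polynomial solution: f(k) = 3.
Certificate R = B(k−1)f/C = 3/k gives s_k = 3**(1 - k)*factorial(k + 2).
Verify: k*factorial(k + 2)/3**k matches t_k.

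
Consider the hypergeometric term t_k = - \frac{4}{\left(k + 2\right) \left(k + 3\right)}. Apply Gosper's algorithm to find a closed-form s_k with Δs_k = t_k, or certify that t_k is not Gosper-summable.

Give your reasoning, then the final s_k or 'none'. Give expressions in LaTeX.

s_k = - \frac{2 k}{k + 2}

r(k) = (k + 2)/(k + 4) after simplifying.
Normal form (A,B,C) = (k + 2, k + 4, 1).
Solve (k + 2)·f(k+1) − (k + 3)·f(k) = 1.
Degrees (1,1,0) ⇒ d ≤ 1.
Match coefficients ⇒ f(k) = k/2.
So s_k = (B(k−1)f/C)·t_k = (k*(k + 3)/2)·t_k = -2*k/(k + 2).
Verify: -4/(k**2 + 5*k + 6) matches t_k.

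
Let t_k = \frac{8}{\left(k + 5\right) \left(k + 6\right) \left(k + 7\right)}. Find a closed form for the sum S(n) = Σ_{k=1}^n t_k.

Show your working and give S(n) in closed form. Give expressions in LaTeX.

Compute t_(k+1)/t_k: get (k + 5)/(k + 8).
Factor: A=k + 5; B=k + 8; C=1.
Set up (k + 5)·f(k+1) − (k + 7)·f(k) − (1) = 0.
deg f ≤ 2 (via 1,1,0).
Coefficient equations give f(k) = k*(k + 11)/60.
So s_k = (B(k−1)f/C)·t_k = (k*(k + 7)*(k + 11)/60)·t_k = 2*k*(k + 11)/(15*(k + 5)*(k + 6)).
Check: Δs_k = 8/(k**3 + 18*k**2 + 107*k + 210). ✓
s_(n+1) = 2*(n**2 + 13*n + 12)/(15*(n**2 + 13*n + 42)) and s_(1) = 4/105, so S(n) = 2*n*(n + 13)/(21*(n**2 + 13*n + 42)).

S(n) = \frac{2 n \left(n + 13\right)}{21 \left(n^{2} + 13 n + 42\right)}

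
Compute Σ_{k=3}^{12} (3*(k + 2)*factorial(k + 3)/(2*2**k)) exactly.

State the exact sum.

Σ = 7662154230

Ratio r(k) = (k + 3)*(k + 4)/(2*(k + 2)).
So A=k/2 + 2 and B=1, with C=k + 2.
f must satisfy (k/2 + 2)·f(k+1) − (1)·f(k) = k + 2.
deg f ≤ 0 (via 1,0,1).
Solve for f: f(k) = 2 (degree 0 ≤ 0).
R(k) = B(k−1)·f(k)/C(k) = 2/(k + 2); s_k = R·t_k = 3*factorial(k + 3)/2**k.
Verify: 3*(k + 2)*factorial(k + 3)/(2*2**k) matches t_k.
Sum = s_(13) − s_(3); s_(13) = 7662154500, s_(3) = 270 ⇒ 7662154230.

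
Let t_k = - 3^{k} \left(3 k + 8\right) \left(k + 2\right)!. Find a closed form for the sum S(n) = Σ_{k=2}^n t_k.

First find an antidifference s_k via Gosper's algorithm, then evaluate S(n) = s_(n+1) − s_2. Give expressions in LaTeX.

S(n) = - 3 \cdot 3^{n} \left(n + 3\right)! + 216

Ratio r(k) = 3*(k + 3)*(3*k + 11)/(3*k + 8).
Take A(k)=3*k + 9, B(k)=1, C(k)=k + 8/3.
Solve (3*k + 9)·f(k+1) − (1)·f(k) = k + 8/3.
From deg A=1, deg B=0, deg C=1: d=0.
Solving with deg f ≤ 0: f(k) = 1/3.
Certificate R = B(k−1)f/C = 1/(3*k + 8) gives s_k = -3**k*factorial(k + 2).
s_(k+1) − s_k = -3**k*(3*k + 8)*factorial(k + 2) = t_k.
Σ_(k=2)^n t_k = s_(n+1) − s_(2) = (-3**(n + 1)*factorial(n + 3)) − (-216), i.e. -3*3**n*factorial(n + 3) + 216.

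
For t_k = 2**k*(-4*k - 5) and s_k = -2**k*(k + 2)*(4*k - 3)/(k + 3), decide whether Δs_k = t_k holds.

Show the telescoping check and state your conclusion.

Invalid: residual 2**k*(4*k**2 + 13*k + 18)/(k**2 + 7*k + 12) ≠ 0.

s_(k+1) = -2**(k + 1)*(k + 3)*(4*k + 1)/(k + 4)
s_(k+1) − s_k = 2**k*(-4*k**3 - 29*k**2 - 70*k - 42)/(k**2 + 7*k + 12)
(s_(k+1) − s_k) − t_k = 2**k*(4*k**2 + 13*k + 18)/(k**2 + 7*k + 12)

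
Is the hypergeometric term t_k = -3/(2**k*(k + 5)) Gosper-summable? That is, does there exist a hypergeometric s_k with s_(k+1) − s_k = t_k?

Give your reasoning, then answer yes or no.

Compute t_(k+1)/t_k: get (k + 5)/(2*(k + 6)).
Factor: A=k/2 + 5/2; B=k + 6; C=1.
Set up (k/2 + 5/2)·f(k+1) − (k + 5)·f(k) − (1) = 0.
Degrees (1,1,0) ⇒ d ≤ -1.
deg f ≤ -1 is impossible — no certificate.

No — t_k has no hypergeometric antidifference.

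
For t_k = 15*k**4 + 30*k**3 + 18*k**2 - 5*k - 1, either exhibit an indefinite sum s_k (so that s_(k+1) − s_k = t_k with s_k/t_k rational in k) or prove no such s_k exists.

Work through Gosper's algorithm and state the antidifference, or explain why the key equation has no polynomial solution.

The ratio is (15*k**4 + 90*k**3 + 198*k**2 + 181*k + 57)/(15*k**4 + 30*k**3 + 18*k**2 - 5*k - 1).
A = 1, B = 1, C = k**4 + 2*k**3 + 6*k**2/5 - k/3 - 1/15.
Key eq: (1)·f(k+1) = (1)·f(k) + (k**4 + 2*k**3 + 6*k**2/5 - k/3 - 1/15).
Degrees (0,0,4) ⇒ d ≤ 5.
Solving with deg f ≤ 5: f(k) = k*(3*k**4 - 4*k**2 - 4*k + 4)/15.
Then R = B(k−1)f/C = k*(3*k**4 - 4*k**2 - 4*k + 4)/(15*k**4 + 30*k**3 + 18*k**2 - 5*k - 1), so s_k = R(k)·t_k = k*(3*k**4 - 4*k**2 - 4*k + 4).
s_(k+1) − s_k = 15*k**4 + 30*k**3 + 18*k**2 - 5*k - 1 = t_k.

s_k = k*(3*k**4 - 4*k**2 - 4*k + 4)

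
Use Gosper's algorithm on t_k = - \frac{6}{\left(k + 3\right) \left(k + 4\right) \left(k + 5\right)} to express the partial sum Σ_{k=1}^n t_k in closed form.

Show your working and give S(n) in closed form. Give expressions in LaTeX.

Ratio r(k) = (k + 3)/(k + 6).
Gosper form: A/B · C(k+1)/C(k) with A=k + 3, B=k + 6, C=1.
Solve (k + 3)·f(k+1) − (k + 5)·f(k) = 1.
d = 2 from the (1,1,0) case.
Solve for f: f(k) = k*(k + 7)/24 (degree 2 ≤ 2).
Get s_k = R·t_k = k*(-k - 7)/(4*(k + 3)*(k + 4)) with R(k) = B(k−1)f(k)/C(k) = k*(k + 5)*(k + 7)/24.
Δs = -6/(k**3 + 12*k**2 + 47*k + 60), as required.
Σ_(k=1)^n t_k = s_(n+1) − s_(1) = ((-n**2 - 9*n - 8)/(4*(n**2 + 9*n + 20))) − (-1/10), i.e. 3*n*(-n - 9)/(20*(n**2 + 9*n + 20)).

S(n) = \frac{3 n \left(- n - 9\right)}{20 \left(n^{2} + 9 n + 20\right)}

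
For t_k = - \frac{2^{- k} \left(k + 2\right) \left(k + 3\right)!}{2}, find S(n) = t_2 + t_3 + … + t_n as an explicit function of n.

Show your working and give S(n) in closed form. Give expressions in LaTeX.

S(n) = 30 - \frac{2^{- n} \left(n + 4\right)!}{2}

Step 1: r(k) = (k + 3)*(k + 4)/(2*(k + 2)).
So A=k/2 + 2 and B=1, with C=k + 2.
Key eq: (k/2 + 2)·f(k+1) = (1)·f(k) + (k + 2).
d = 0 from the (1,0,1) case.
Coefficient equations give f(k) = 2.
So s_k = (B(k−1)f/C)·t_k = (2/(k + 2))·t_k = -factorial(k + 3)/2**k.
Δs = -(k + 2)*factorial(k + 3)/(2*2**k), as required.
Evaluate: s_(n+1) = -2**(-n - 1)*factorial(n + 4); subtract s_(2) = -30 ⇒ S(n) = 30 - factorial(n + 4)/(2*2**n).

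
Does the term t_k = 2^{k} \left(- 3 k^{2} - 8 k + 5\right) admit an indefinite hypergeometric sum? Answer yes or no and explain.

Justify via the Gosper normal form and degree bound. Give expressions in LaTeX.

Step 1: r(k) = 2*(3*k**2 + 14*k + 6)/(3*k**2 + 8*k - 5).
Factor: A=2; B=1; C=k**2 + 8*k/3 - 5/3.
Need (2)·f(k+1) − (1)·f(k) = k**2 + 8*k/3 - 5/3.
Degrees (0,0,2) ⇒ d ≤ 2.
Solving with deg f ≤ 2: f(k) = (3*k**2 - 4*k - 3)/3.
Certificate R = B(k−1)f/C = (3*k**2 - 4*k - 3)/(3*k**2 + 8*k - 5) gives s_k = 2**k*(-3*k**2 + 4*k + 3).
Δs = 2**k*(-3*k**2 - 8*k + 5), as required.

Yes. s_k = 2^{k} \left(- 3 k^{2} + 4 k + 3\right).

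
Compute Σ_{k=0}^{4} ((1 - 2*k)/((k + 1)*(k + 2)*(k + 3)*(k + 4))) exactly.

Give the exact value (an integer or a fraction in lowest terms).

Σ = 5/336

Ratio r(k) = (k + 1)*(2*k + 1)/((k + 5)*(2*k - 1)).
Normal form (A,B,C) = (k + 1, k + 5, k - 1/2).
Key eq: (k + 1)·f(k+1) = (k + 4)·f(k) + (k - 1/2).
deg f ≤ 3 (via 1,1,1).
Solve for f: f(k) = -k/2 (degree 1 ≤ 3).
R(k) = B(k−1)·f(k)/C(k) = -k*(k + 4)/(2*k - 1); s_k = R·t_k = k/((k + 1)*(k + 2)*(k + 3)).
Δs = (-k*(k + 4) + (k + 1)**2)/((k + 1)*(k + 2)*(k + 3)*(k + 4)), as required.
Telescoping: Σ = s_(5) − s_(0) = 5/336 − (0) = 5/336.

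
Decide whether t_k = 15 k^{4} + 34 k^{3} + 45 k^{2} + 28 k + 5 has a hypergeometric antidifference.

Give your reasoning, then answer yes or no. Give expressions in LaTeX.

Yes. s_k = k \left(3 k^{4} + k^{3} + 3 k^{2} - 2\right).

Compute t_(k+1)/t_k: get (15*k**4 + 94*k**3 + 237*k**2 + 280*k + 127)/(15*k**4 + 34*k**3 + 45*k**2 + 28*k + 5).
Factor: A=1; B=1; C=k**4 + 34*k**3/15 + 3*k**2 + 28*k/15 + 1/3.
f must satisfy (1)·f(k+1) − (1)·f(k) = k**4 + 34*k**3/15 + 3*k**2 + 28*k/15 + 1/3.
From deg A=0, deg B=0, deg C=4: d=5.
A polynomial solution: f(k) = k*(3*k**4 + k**3 + 3*k**2 - 2)/15.
R(k) = B(k−1)·f(k)/C(k) = k*(3*k**4 + k**3 + 3*k**2 - 2)/(15*k**4 + 34*k**3 + 45*k**2 + 28*k + 5); s_k = R·t_k = k*(3*k**4 + k**3 + 3*k**2 - 2).
Check: Δs_k = 15*k**4 + 34*k**3 + 45*k**2 + 28*k + 5. ✓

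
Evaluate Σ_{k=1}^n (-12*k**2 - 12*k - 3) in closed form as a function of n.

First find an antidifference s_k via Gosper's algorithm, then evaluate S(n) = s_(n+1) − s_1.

Ratio r(k) = (4*k**2 + 12*k + 9)/(4*k**2 + 4*k + 1).
So A=1 and B=1, with C=k**2 + k + 1/4.
Key eq: (1)·f(k+1) = (1)·f(k) + (k**2 + k + 1/4).
d = 3 from the (0,0,2) case.
A polynomial solution: f(k) = k*(2*k - 1)*(2*k + 1)/12.
Get s_k = R·t_k = -4*k**3 + k with R(k) = B(k−1)f(k)/C(k) = k*(2*k - 1)/(3*(2*k + 1)).
Check: Δs_k = -12*k**2 - 12*k - 3. ✓
Evaluate: s_(n+1) = -4*n**3 - 12*n**2 - 11*n - 3; subtract s_(1) = -3 ⇒ S(n) = n*(-4*n**2 - 12*n - 11).

S(n) = n*(-4*n**2 - 12*n - 11)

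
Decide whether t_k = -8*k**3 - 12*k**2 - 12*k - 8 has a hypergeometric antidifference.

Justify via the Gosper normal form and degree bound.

Yes. s_k = 2*k*(-k**3 - k - 2).

Step 1: r(k) = (2*k**3 + 9*k**2 + 15*k + 10)/(2*k**3 + 3*k**2 + 3*k + 2).
So A=1 and B=1, with C=k**3 + 3*k**2/2 + 3*k/2 + 1.
Set up (1)·f(k+1) − (1)·f(k) − (k**3 + 3*k**2/2 + 3*k/2 + 1) = 0.
deg f ≤ 4 (via 0,0,3).
Solve for f: f(k) = k*(k + 1)*(k**2 - k + 2)/4 (degree 4 ≤ 4).
So s_k = (B(k−1)f/C)·t_k = (k*(k**2 - k + 2)/(2*(2*k**2 + k + 2)))·t_k = 2*k*(-k**3 - k - 2).
Check: Δs_k = -8*k**3 - 12*k**2 - 12*k - 8. ✓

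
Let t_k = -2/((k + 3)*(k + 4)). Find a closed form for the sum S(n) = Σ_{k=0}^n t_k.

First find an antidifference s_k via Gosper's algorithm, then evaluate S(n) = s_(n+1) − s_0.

The ratio is (k + 3)/(k + 5).
Take A(k)=k + 3, B(k)=k + 5, C(k)=1.
f must satisfy (k + 3)·f(k+1) − (k + 4)·f(k) = 1.
From deg A=1, deg B=1, deg C=0: d=1.
Solving with deg f ≤ 1: f(k) = k/3.
Certificate R = B(k−1)f/C = k*(k + 4)/3 gives s_k = -2*k/(3*k + 9).
s_(k+1) − s_k = -2/(k**2 + 7*k + 12) = t_k.
Telescope: S(n) = s_(n+1) − s_(0) = 2*(-n - 1)/(3*(n + 4)) − (0) = 2*(-n - 1)/(3*(n + 4)).

S(n) = 2*(-n - 1)/(3*(n + 4))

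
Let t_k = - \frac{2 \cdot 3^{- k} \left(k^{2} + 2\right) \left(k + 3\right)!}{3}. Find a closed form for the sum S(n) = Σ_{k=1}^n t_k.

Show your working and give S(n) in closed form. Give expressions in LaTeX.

Step 1: r(k) = (k + 4)*((k + 1)**2 + 2)/(3*(k**2 + 2)).
So A=k/3 + 4/3 and B=1, with C=k**2 + 2.
Solve (k/3 + 4/3)·f(k+1) − (1)·f(k) = k**2 + 2.
d = 1 from the (1,0,2) case.
A polynomial solution: f(k) = 3*(k - 2).
So s_k = (B(k−1)f/C)·t_k = (3*(k - 2)/(k**2 + 2))·t_k = -2*(k - 2)*factorial(k + 3)/3**k.
Δs = -2*(k**2 + 2)*factorial(k + 3)/(3*3**k), as required.
Evaluate: s_(n+1) = -2*3**(-n - 1)*(n - 1)*factorial(n + 4); subtract s_(1) = 16 ⇒ S(n) = -16 - 2*n*factorial(n + 4)/(3*3**n) + 2*factorial(n + 4)/(3*3**n).

S(n) = -16 - \frac{2 \cdot 3^{- n} n \left(n + 4\right)!}{3} + \frac{2 \cdot 3^{- n} \left(n + 4\right)!}{3}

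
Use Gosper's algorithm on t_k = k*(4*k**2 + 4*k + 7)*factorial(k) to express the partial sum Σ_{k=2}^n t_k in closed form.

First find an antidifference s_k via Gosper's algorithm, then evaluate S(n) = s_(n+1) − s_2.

Step 1: r(k) = (k + 1)**2*(4*k + 4*(k + 1)**2 + 11)/(k*(4*k**2 + 4*k + 7)).
A = k + 1, B = 1, C = k**3 + k**2 + 7*k/4.
f must satisfy (k + 1)·f(k+1) − (1)·f(k) = k**3 + k**2 + 7*k/4.
Degrees (1,0,3) ⇒ d ≤ 2.
Solve for f: f(k) = (4*k**2 - 4*k - 1)/4 (degree 2 ≤ 2).
So s_k = (B(k−1)f/C)·t_k = ((4*k**2 - 4*k - 1)/(k*(4*k**2 + 4*k + 7)))·t_k = (4*k**2 - 4*k - 1)*factorial(k).
Verify: k*(4*k**2 + 4*k + 7)*factorial(k) matches t_k.
Σ_(k=2)^n t_k = s_(n+1) − s_(2) = ((4*n**2 + 4*n - 1)*factorial(n + 1)) − (14), i.e. 4*n**3*factorial(n) + 8*n**2*factorial(n) + 3*n*factorial(n) - factorial(n) - 14.

S(n) = 4*n**3*factorial(n) + 8*n**2*factorial(n) + 3*n*factorial(n) - factorial(n) - 14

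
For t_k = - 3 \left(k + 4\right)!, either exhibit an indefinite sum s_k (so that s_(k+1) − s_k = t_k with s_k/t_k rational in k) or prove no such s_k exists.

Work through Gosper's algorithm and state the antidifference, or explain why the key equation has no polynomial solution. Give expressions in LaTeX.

no hypergeometric antidifference exists

Compute t_(k+1)/t_k: get k + 5.
So A=k + 5 and B=1, with C=1.
Key eq: (k + 5)·f(k+1) = (1)·f(k) + (1).
Bound: deg f ≤ -1.
Negative degree bound (-1): no f exists, t_k not Gosper-summable.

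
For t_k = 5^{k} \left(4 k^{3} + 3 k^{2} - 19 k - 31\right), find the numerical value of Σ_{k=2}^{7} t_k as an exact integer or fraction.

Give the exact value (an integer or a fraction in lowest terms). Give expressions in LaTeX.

Σ = 120312750

The ratio is 5*(4*k**3 + 15*k**2 - k - 43)/(4*k**3 + 3*k**2 - 19*k - 31).
Factor: A=5; B=1; C=k**3 + 3*k**2/4 - 19*k/4 - 31/4.
Key eq: (5)·f(k+1) = (1)·f(k) + (k**3 + 3*k**2/4 - 19*k/4 - 31/4).
Degrees (0,0,3) ⇒ d ≤ 3.
A polynomial solution: f(k) = (k**3 - 3*k**2 - k - 4)/4.
So s_k = (B(k−1)f/C)·t_k = ((k**3 - 3*k**2 - k - 4)/(4*k**3 + 3*k**2 - 19*k - 31))·t_k = 5**k*(k**3 - 3*k**2 - k - 4).
s_(k+1) − s_k = 5**k*(4*k**3 + 3*k**2 - 19*k - 31) = t_k.
Evaluate s at k=8 and k=2: 120312500 and -250; difference 120312750.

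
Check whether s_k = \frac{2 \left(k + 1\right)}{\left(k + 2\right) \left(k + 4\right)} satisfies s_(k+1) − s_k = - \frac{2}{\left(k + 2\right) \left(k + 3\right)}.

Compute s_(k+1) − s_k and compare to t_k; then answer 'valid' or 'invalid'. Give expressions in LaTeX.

Invalid: residual \frac{6 \left(2 k + 7\right)}{k^{4} + 14 k^{3} + 71 k^{2} + 154 k + 120} ≠ 0.

s_(k+1) = 2*(k + 2)/((k + 3)*(k + 5))
s_(k+1) − s_k = 2*(-k**2 - 3*k + 1)/(k**4 + 14*k**3 + 71*k**2 + 154*k + 120)
(s_(k+1) − s_k) − t_k = 6*(2*k + 7)/(k**4 + 14*k**3 + 71*k**2 + 154*k + 120)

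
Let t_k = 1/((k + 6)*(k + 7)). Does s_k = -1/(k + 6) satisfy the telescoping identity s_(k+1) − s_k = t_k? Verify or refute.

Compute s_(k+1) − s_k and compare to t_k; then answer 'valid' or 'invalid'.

valid (s_(k+1) − s_k reduces to t_k)

s_(k+1) = -1/(k + 7)
s_(k+1) − s_k = 1/((k + 6)*(k + 7))
(s_(k+1) − s_k) − t_k = 0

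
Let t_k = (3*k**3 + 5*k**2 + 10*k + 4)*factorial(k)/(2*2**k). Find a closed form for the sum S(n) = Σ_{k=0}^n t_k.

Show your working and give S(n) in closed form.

S(n) = 2**(-n - 1)*(-2**(n + 1) + 3*n**3*factorial(n) + 11*n**2*factorial(n) + 14*n*factorial(n) + 6*factorial(n))

The ratio is (3*k**4 + 17*k**3 + 43*k**2 + 51*k + 22)/(2*(3*k**3 + 5*k**2 + 10*k + 4)).
Take A(k)=k/2 + 1/2, B(k)=1, C(k)=k**3 + 5*k**2/3 + 10*k/3 + 4/3.
Need (k/2 + 1/2)·f(k+1) − (1)·f(k) = k**3 + 5*k**2/3 + 10*k/3 + 4/3.
d = 2 from the (1,0,3) case.
Solving with deg f ≤ 2: f(k) = 2*(3*k**2 + 2*k + 1)/3.
Certificate R = B(k−1)f/C = 2*(3*k**2 + 2*k + 1)/(3*k**3 + 5*k**2 + 10*k + 4) gives s_k = (3*k**2 + 2*k + 1)*factorial(k)/2**k.
Verify: (3*k**3 + 5*k**2 + 10*k + 4)*factorial(k)/(2*2**k) matches t_k.
Telescope: S(n) = s_(n+1) − s_(0) = 2**(-n - 1)*(3*n**2 + 8*n + 6)*factorial(n + 1) − (1) = 2**(-n - 1)*(-2**(n + 1) + 3*n**3*factorial(n) + 11*n**2*factorial(n) + 14*n*factorial(n) + 6*factorial(n)).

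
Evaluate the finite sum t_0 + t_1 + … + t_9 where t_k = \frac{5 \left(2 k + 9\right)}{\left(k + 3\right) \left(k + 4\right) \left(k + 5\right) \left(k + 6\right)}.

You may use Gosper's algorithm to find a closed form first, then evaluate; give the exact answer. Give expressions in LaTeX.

Σ = 4/13

t_(k+1)/t_k = (k + 3)*(2*k + 11)/((k + 7)*(2*k + 9)).
So A=k + 3 and B=k + 7, with C=k + 9/2.
Solve (k + 3)·f(k+1) − (k + 6)·f(k) = k + 9/2.
deg f ≤ 3 (via 1,1,1).
Match coefficients ⇒ f(k) = k*(k + 4)*(k + 8)/30.
Then R = B(k−1)f/C = k*(k + 4)*(k + 6)*(k + 8)/(15*(2*k + 9)), so s_k = R(k)·t_k = k*(k + 8)/(3*(k**2 + 8*k + 15)).
Δs = 5*(2*k + 9)/(k**4 + 18*k**3 + 119*k**2 + 342*k + 360), as required.
Sum = s_(10) − s_(0); s_(10) = 4/13, s_(0) = 0 ⇒ 4/13.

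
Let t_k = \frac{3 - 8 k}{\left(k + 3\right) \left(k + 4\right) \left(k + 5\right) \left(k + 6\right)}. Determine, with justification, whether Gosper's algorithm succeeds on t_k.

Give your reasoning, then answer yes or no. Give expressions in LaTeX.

The ratio is (k + 3)*(8*k + 5)/((k + 7)*(8*k - 3)).
Factor: A=k + 3; B=k + 7; C=k - 3/8.
Set up (k + 3)·f(k+1) − (k + 6)·f(k) − (k - 3/8) = 0.
d = 3 from the (1,1,1) case.
Solve for f: f(k) = k*(k**2 + 12*k - 33)/160 (degree 3 ≤ 3).
Certificate R = B(k−1)f/C = k*(k + 6)*(k**2 + 12*k - 33)/(20*(8*k - 3)) gives s_k = k*(-k**2 - 12*k + 33)/(20*(k + 3)*(k + 4)*(k + 5)).
Verify: (3 - 8*k)/(k**4 + 18*k**3 + 119*k**2 + 342*k + 360) matches t_k.

Yes. s_k = \frac{k \left(- k^{2} - 12 k + 33\right)}{20 \left(k + 3\right) \left(k + 4\right) \left(k + 5\right)}.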